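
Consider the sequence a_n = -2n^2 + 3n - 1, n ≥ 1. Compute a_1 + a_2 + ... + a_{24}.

Over n = 1..24: Σn = 300, Σn² = 4900.
Total = (-2)·4900 + (3)·300 + (-1)·24 = -8924.

-8924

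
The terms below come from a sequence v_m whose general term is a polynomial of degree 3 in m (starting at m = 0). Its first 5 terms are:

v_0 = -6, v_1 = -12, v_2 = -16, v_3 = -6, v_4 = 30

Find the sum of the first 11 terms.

3894

1st diffs: -6, -4, 10, 36.
2nd diffs: 2, 14, 26.
3rd diffs: 12, 12 (constant).
So v_m = 2m^3 - 5m^2 - 3m - 6.
Continuing: …, 104, 228, 414, 674, …, v_{10} = 1464.
Summing m = 0..10 (11 terms) gives 3894.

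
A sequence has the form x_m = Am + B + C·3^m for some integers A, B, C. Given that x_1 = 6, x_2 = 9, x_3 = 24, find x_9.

Plug in m = 1, 2, 3: A + B + 3C = 6; 2A + B + 9C = 9; 3A + B + 27C = 24.
Subtracting the first from the second: A + 6C = 3.
Subtracting the second from the third: A + 18C = 15.
Solving: C = 1, A = -3, then B = 6.
So x_m = -3·m + 6 + 1·3^m; at m=9 this is 19662.

19662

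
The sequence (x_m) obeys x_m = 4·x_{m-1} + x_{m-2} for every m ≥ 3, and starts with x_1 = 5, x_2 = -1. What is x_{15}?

Compute successive terms:
x_3 = 1  x_4 = 3  x_5 = 13  …  x_{12} = 317811  x_{13} = 1346269  x_{14} = 5702887  x_{15} = 24157817.

24157817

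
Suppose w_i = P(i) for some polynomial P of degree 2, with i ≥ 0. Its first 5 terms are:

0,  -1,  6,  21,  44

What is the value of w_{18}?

1206

1st diffs: -1, 7, 15, 23.
2nd diffs: 8, 8, 8 (constant).
Newton forward-difference form: w_i = (-1)·C(i,1) + 8·C(i,2).
At i = 18: i = 18, so w_{18} = -18 + 1224 = 1206.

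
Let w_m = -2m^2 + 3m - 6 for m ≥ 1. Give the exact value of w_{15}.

w_{15} = -2·15^2 + 3·15 - 6 = -411.

-411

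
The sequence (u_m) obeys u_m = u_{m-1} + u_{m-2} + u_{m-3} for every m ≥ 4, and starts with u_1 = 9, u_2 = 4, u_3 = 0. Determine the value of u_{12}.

Step forward from the initial values:
u_4 = 13; u_5 = 17; u_6 = 30; u_7 = 60; u_8 = 107; u_9 = 197; u_{10} = 364; u_{11} = 668; u_{12} = 1229.

1229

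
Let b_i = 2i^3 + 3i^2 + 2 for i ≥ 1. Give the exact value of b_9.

b_9 = 2·9^3 + 3·9^2 + 2 = 1703.

1703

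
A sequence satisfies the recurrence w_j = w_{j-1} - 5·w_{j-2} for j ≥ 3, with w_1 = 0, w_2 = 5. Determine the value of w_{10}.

-1420

Applying the relation repeatedly:
w_3 = 5  w_4 = -20  w_5 = -45  w_6 = 55  w_7 = 280  w_8 = 5  w_9 = -1395  w_{10} = -1420.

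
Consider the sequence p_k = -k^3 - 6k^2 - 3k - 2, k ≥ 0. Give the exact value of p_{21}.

p_{21} = -1·21^3 - 6·21^2 - 3·21 - 2 = -11972.

-11972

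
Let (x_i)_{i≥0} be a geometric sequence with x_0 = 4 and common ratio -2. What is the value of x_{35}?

-137438953472

x_i = 4·(-2)^(i-0).
x_{35} = 4·(-2)^35 = -137438953472.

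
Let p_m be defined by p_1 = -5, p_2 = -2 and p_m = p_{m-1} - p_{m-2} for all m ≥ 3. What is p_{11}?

Step forward from the initial values:
p_3 = 3, p_4 = 5, p_5 = 2, p_6 = -3, p_7 = -5, p_8 = -2, p_9 = 3, p_{10} = 5, p_{11} = 2.

2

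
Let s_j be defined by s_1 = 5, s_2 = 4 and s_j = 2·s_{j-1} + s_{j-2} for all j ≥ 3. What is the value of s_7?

Compute successive terms:
s_3 = 13; s_4 = 30; s_5 = 73; s_6 = 176; s_7 = 425.

425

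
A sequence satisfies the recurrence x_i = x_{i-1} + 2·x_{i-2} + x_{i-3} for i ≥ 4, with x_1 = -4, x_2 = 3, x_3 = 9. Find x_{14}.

29046

Compute successive terms:
x_4 = 11, x_5 = 32, x_6 = 63, …, x_{11} = 2931, x_{12} = 6296, x_{13} = 13523, x_{14} = 29046.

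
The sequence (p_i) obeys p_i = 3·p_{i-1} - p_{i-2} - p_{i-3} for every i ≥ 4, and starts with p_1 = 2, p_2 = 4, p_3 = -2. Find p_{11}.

Compute successive terms:
p_4 = -12  p_5 = -38  p_6 = -100  p_7 = -250  p_8 = -612  p_9 = -1486  p_{10} = -3596  p_{11} = -8690.

-8690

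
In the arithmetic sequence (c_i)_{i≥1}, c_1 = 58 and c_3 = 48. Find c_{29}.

Common difference d = (48 - 58) / (3 - 1) = -5.
c_i = 58 + (i - 1)·(-5).
c_{29} = 58 + 28·(-5) = -82.

-82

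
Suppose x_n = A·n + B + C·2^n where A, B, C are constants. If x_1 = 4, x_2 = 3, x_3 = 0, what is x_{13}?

-8174

Write the equations: A + B + 2C = 4; 2A + B + 4C = 3; 3A + B + 8C = 0.
Subtracting the first from the second: A + 2C = -1.
Subtracting the second from the third: A + 4C = -3.
Solving: C = -1, A = 1, then B = 5.
Hence x_{13} = 1·13 + 5 + (-1)·8192 = -8174.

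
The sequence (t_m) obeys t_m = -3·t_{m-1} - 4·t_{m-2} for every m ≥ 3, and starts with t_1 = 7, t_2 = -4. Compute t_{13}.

Step forward from the initial values:
t_3 = -16; t_4 = 64; t_5 = -128; …; t_{10} = -2944; t_{11} = 128; t_{12} = 11392; t_{13} = -34688.

-34688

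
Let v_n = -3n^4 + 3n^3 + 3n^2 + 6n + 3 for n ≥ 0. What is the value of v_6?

v_6 = -3·6^4 + 3·6^3 + 3·6^2 + 6·6 + 3 = -3093.

-3093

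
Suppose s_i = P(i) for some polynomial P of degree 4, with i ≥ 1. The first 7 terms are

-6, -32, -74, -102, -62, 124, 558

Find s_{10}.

4728

1st diffs: -26, -42, -28, 40, 186, 434.
2nd diffs: -16, 14, 68, 146, 248.
3rd diffs: 30, 54, 78, 102.
4th diffs: 24, 24, 24 (constant).
Newton forward-difference form: s_i = -6 + (-26)·C(i-1,1) + (-16)·C(i-1,2) + 30·C(i-1,3) + 24·C(i-1,4).
At i = 10: i-1 = 9, so s_{10} = -6 - 234 - 576 + 2520 + 3024 = 4728.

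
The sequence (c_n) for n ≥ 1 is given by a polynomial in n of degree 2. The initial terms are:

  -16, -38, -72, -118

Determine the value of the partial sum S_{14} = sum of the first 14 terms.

-6594

1st diffs: -22, -34, -46.
2nd diffs: -12, -12 (constant).
Newton forward-difference form: c_n = -16 + (-22)·C(n-1,1) + (-12)·C(n-1,2).
Continuing: …, -176, -246, -328, -422, …, c_{14} = -1238.
Summing n = 1..14 (14 terms) gives -6594.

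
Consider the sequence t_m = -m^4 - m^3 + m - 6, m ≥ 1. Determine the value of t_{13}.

-30751

t_{13} = -1·13^4 - 1·13^3 + 1·13 - 6 = -30751.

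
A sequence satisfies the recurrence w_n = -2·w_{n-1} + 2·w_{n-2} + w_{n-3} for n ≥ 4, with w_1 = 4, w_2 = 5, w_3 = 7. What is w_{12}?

Compute successive terms:
w_4 = 0  w_5 = 19  w_6 = -31  w_7 = 100  w_8 = -243  w_9 = 655  w_{10} = -1696  w_{11} = 4459  w_{12} = -11655.

-11655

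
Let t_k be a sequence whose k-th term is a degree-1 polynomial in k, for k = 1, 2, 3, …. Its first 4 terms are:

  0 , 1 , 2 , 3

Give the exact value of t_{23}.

22

1st diffs: 1, 1, 1 (constant).
So t_k = k - 1.
Evaluating at k = 23 gives t_{23} = 22.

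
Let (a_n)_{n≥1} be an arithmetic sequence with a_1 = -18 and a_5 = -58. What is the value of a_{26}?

-268

Common difference d = (-58 - (-18)) / (5 - 1) = -10.
a_n = -18 + (n - 1)·(-10).
a_{26} = -18 + 25·(-10) = -268.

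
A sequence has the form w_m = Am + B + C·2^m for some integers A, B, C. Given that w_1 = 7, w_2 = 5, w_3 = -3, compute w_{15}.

Plug in m = 1, 2, 3: A + B + 2C = 7; 2A + B + 4C = 5; 3A + B + 8C = -3.
Subtracting the first from the second: A + 2C = -2.
Subtracting the second from the third: A + 4C = -8.
Solving: C = -3, A = 4, then B = 9.
Hence w_{15} = 4·15 + 9 + (-3)·32768 = -98235.

-98235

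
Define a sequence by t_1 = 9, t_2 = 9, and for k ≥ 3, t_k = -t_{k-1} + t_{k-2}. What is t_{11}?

-189

t_3 = 0, t_4 = 9, t_5 = -9, t_6 = 18, t_7 = -27, t_8 = 45, t_9 = -72, t_{10} = 117, t_{11} = -189.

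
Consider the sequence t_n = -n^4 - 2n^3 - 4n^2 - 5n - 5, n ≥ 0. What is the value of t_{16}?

-74837

t_{16} = -1·16^4 - 2·16^3 - 4·16^2 - 5·16 - 5 = -74837.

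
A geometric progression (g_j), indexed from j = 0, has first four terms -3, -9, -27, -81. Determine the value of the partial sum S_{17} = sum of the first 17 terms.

Common ratio r = 3.
g_j = (-3)·3^(j-0).
S = (-3)·(3^17 - 1)/(3 - 1) = (-3)·(129140163 - 1)/(2) = -193710243.

-193710243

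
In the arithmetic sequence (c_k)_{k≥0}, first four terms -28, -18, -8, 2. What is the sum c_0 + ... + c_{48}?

10388

Common difference d = 10.
c_k = -28 + (k - 0)·10.
c_{48} = 452; S = 49·(-28 + 452)/2 = 10388.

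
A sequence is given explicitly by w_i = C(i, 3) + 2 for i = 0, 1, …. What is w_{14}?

366

C(14, 3) = 364, so w_{14} = 366.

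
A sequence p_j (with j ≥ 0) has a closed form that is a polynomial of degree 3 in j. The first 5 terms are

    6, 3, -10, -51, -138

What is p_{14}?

1st diffs: -3, -13, -41, -87.
2nd diffs: -10, -28, -46.
3rd diffs: -18, -18 (constant).
Newton forward-difference form: p_j = 6 + (-3)·C(j,1) + (-10)·C(j,2) + (-18)·C(j,3).
At j = 14: j = 14, so p_{14} = 6 - 42 - 910 - 6552 = -7498.

-7498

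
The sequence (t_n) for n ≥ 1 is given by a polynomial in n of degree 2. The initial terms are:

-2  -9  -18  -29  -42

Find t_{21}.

-522

1st diffs: -7, -9, -11, -13.
2nd diffs: -2, -2, -2 (constant).
Newton forward-difference form: t_n = -2 + (-7)·C(n-1,1) + (-2)·C(n-1,2).
At n = 21: n-1 = 20, so t_{21} = -2 - 140 - 380 = -522.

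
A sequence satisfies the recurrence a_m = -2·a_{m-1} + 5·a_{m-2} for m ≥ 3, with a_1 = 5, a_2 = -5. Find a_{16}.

-291247295

Applying the relation repeatedly:
a_3 = 35;  a_4 = -95;  a_5 = 365;  …;  a_{13} = 7095965;  a_{14} = -24476405;  a_{15} = 84432635;  a_{16} = -291247295.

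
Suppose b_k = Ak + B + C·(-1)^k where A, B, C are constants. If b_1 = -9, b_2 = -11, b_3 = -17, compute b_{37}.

-153

Write the equations: A + B - C = -9; 2A + B + C = -11; 3A + B - C = -17.
Subtracting the first from the second: A + 2C = -2.
Subtracting the second from the third: A - 2C = -6.
Solving: C = 1, A = -4, then B = -4.
Therefore b_{37} = -148 + (-4) + 1·(-1) = -153.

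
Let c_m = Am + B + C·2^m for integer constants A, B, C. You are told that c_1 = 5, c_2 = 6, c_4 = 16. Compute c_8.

At m = 1, 2, 4: A + B + 2C = 5; 2A + B + 4C = 6; 4A + B + 16C = 16.
Subtracting the first from the second: A + 2C = 1.
Subtracting the second from the third: 2A + 12C = 10.
Solving: C = 1, A = -1, then B = 4.
Hence c_8 = -1·8 + 4 + 1·256 = 252.

252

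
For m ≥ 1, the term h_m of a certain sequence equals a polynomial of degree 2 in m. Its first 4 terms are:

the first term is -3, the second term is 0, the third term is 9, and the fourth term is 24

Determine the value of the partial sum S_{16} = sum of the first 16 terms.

1st diffs: 3, 9, 15.
2nd diffs: 6, 6 (constant).
Newton forward-difference form: h_m = -3 + 3·C(m-1,1) + 6·C(m-1,2).
Continuing: …, 45, 72, 105, 144, …, h_{16} = 672.
Summing m = 1..16 (16 terms) gives 3672.

3672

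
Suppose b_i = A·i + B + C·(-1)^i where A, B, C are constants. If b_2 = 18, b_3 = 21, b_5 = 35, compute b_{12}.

88

Plug in i = 2, 3, 5: 2A + B + C = 18; 3A + B - C = 21; 5A + B - C = 35.
Subtracting the first from the second: A - 2C = 3.
Subtracting the second from the third: 2A = 14.
Solving: C = 2, A = 7, then B = 2.
Therefore b_{12} = 84 + 2 + 2·1 = 88.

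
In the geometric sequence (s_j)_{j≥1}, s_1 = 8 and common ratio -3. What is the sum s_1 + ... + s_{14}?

s_j = 8·(-3)^(j-1).
S = 8·((-3)^14 - 1)/(-3 - 1) = 8·(4782969 - 1)/(-4) = -9565936.

-9565936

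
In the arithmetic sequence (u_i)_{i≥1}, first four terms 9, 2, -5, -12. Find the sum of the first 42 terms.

-5649

Common difference d = -7.
u_i = 9 + (i - 1)·(-7).
u_{42} = -278; S = 42·(9 + (-278))/2 = -5649.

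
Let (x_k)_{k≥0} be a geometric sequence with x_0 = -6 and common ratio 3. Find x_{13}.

x_k = (-6)·3^(k-0).
x_{13} = (-6)·3^13 = -9565938.

-9565938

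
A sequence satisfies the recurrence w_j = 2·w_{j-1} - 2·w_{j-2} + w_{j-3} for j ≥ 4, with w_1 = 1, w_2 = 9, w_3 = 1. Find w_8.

9

Iterate the recurrence:
w_4 = -15; w_5 = -23; w_6 = -15; w_7 = 1; w_8 = 9.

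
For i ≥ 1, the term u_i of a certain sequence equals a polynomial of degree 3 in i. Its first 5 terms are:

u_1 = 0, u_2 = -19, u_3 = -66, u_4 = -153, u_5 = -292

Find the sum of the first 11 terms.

-9625

1st diffs: -19, -47, -87, -139.
2nd diffs: -28, -40, -52.
3rd diffs: -12, -12 (constant).
Newton forward-difference form: u_i = (-19)·C(i-1,1) + (-28)·C(i-1,2) + (-12)·C(i-1,3).
Continuing: …, -495, -774, -1141, -1608, …, u_{11} = -2890.
Summing i = 1..11 (11 terms) gives -9625.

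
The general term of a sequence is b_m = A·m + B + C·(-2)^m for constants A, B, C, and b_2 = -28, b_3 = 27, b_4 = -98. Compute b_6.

Plug in m = 2, 3, 4: 2A + B + 4C = -28; 3A + B - 8C = 27; 4A + B + 16C = -98.
Subtracting the first from the second: A - 12C = 55.
Subtracting the second from the third: A + 24C = -125.
Solving: C = -5, A = -5, then B = 2.
So b_m = -5·m + 2 + (-5)·(-2)^m; at m=6 this is -348.

-348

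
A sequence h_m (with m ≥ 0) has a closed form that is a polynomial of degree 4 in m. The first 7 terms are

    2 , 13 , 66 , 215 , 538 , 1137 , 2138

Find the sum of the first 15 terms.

166077

1st diffs: 11, 53, 149, 323, 599, 1001.
2nd diffs: 42, 96, 174, 276, 402.
3rd diffs: 54, 78, 102, 126.
4th diffs: 24, 24, 24 (constant).
Newton forward-difference form: h_m = 2 + 11·C(m,1) + 42·C(m,2) + 54·C(m,3) + 24·C(m,4).
Continuing: …, 3691, 5970, 9173, 13522, …, h_{14} = 47658.
Summing m = 0..14 (15 terms) gives 166077.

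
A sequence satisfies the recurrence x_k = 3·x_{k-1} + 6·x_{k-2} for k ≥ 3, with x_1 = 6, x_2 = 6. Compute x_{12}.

Applying the relation repeatedly:
x_3 = 54, x_4 = 198, x_5 = 918, x_6 = 3942, x_7 = 17334, x_8 = 75654, x_9 = 330966, x_{10} = 1446822, x_{11} = 6326262, x_{12} = 27659718.

27659718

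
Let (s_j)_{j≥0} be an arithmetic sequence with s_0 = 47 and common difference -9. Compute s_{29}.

-214

s_j = 47 + (j - 0)·(-9).
s_{29} = 47 + 29·(-9) = -214.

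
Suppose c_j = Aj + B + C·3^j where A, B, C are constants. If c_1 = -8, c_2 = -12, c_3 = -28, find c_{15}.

-14348884

At j = 1, 2, 3: A + B + 3C = -8; 2A + B + 9C = -12; 3A + B + 27C = -28.
Subtracting the first from the second: A + 6C = -4.
Subtracting the second from the third: A + 18C = -16.
Solving: C = -1, A = 2, then B = -7.
So c_j = 2·j + (-7) + (-1)·3^j; at j=15 this is -14348884.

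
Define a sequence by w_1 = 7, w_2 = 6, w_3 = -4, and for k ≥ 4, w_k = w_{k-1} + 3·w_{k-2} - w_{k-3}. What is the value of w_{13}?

-571

Iterate the recurrence:
w_4 = 7  w_5 = -11  w_6 = 14  w_7 = -26  w_8 = 27  w_9 = -65  w_{10} = 42  w_{11} = -180  w_{12} = 11  w_{13} = -571.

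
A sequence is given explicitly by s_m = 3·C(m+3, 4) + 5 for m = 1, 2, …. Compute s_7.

C(10, 4) = 210, so s_7 = 635.

635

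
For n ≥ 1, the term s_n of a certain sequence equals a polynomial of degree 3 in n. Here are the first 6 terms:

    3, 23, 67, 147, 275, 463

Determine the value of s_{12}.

1st diffs: 20, 44, 80, 128, 188.
2nd diffs: 24, 36, 48, 60.
3rd diffs: 12, 12, 12 (constant).
Newton forward-difference form: s_n = 3 + 20·C(n-1,1) + 24·C(n-1,2) + 12·C(n-1,3).
At n = 12: n-1 = 11, so s_{12} = 3 + 220 + 1320 + 1980 = 3523.

3523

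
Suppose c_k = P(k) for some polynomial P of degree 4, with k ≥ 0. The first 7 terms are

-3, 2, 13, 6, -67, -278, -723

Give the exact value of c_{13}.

1st diffs: 5, 11, -7, -73, -211, -445.
2nd diffs: 6, -18, -66, -138, -234.
3rd diffs: -24, -48, -72, -96.
4th diffs: -24, -24, -24 (constant).
Newton forward-difference form: c_k = -3 + 5·C(k,1) + 6·C(k,2) + (-24)·C(k,3) + (-24)·C(k,4).
At k = 13: k = 13, so c_{13} = -3 + 65 + 468 - 6864 - 17160 = -23494.

-23494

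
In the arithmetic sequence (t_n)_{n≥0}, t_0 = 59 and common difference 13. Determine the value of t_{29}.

t_n = 59 + (n - 0)·13.
t_{29} = 59 + 29·13 = 436.

436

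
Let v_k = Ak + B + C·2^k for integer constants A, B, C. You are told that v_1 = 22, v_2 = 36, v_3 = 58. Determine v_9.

Plug in k = 1, 2, 3: A + B + 2C = 22; 2A + B + 4C = 36; 3A + B + 8C = 58.
Subtracting the first from the second: A + 2C = 14.
Subtracting the second from the third: A + 4C = 22.
Solving: C = 4, A = 6, then B = 8.
So v_k = 6·k + 8 + 4·2^k; at k=9 this is 2110.

2110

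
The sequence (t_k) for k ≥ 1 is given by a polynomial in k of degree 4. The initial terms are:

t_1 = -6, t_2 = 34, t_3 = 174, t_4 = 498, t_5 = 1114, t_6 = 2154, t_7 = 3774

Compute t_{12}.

27714

1st diffs: 40, 140, 324, 616, 1040, 1620.
2nd diffs: 100, 184, 292, 424, 580.
3rd diffs: 84, 108, 132, 156.
4th diffs: 24, 24, 24 (constant).
Newton forward-difference form: t_k = -6 + 40·C(k-1,1) + 100·C(k-1,2) + 84·C(k-1,3) + 24·C(k-1,4).
At k = 12: k-1 = 11, so t_{12} = -6 + 440 + 5500 + 13860 + 7920 = 27714.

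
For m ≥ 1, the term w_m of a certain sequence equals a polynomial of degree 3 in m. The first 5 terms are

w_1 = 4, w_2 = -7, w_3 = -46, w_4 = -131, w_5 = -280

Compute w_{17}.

1st diffs: -11, -39, -85, -149.
2nd diffs: -28, -46, -64.
3rd diffs: -18, -18 (constant).
So w_m = -3m^3 + 4m^2 - 2m + 5.
Evaluating at m = 17 gives w_{17} = -13612.

-13612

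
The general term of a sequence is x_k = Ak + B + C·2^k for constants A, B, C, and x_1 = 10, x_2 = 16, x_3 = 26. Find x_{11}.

4122

Write the equations: A + B + 2C = 10; 2A + B + 4C = 16; 3A + B + 8C = 26.
Subtracting the first from the second: A + 2C = 6.
Subtracting the second from the third: A + 4C = 10.
Solving: C = 2, A = 2, then B = 4.
So x_k = 2·k + 4 + 2·2^k; at k=11 this is 4122.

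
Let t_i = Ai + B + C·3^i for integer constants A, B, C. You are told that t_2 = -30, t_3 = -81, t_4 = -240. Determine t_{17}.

Plug in i = 2, 3, 4: 2A + B + 9C = -30; 3A + B + 27C = -81; 4A + B + 81C = -240.
Subtracting the first from the second: A + 18C = -51.
Subtracting the second from the third: A + 54C = -159.
Solving: C = -3, A = 3, then B = -9.
Hence t_{17} = 3·17 + (-9) + (-3)·129140163 = -387420447.

-387420447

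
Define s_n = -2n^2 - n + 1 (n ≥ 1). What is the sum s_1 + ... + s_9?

Over n = 1..9: Σn = 45, Σn² = 285.
Total = (-2)·285 + (-1)·45 + (1)·9 = -606.

-606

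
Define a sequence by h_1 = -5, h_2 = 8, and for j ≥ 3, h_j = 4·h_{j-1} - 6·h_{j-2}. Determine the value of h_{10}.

h_3 = 62  h_4 = 200  h_5 = 428  h_6 = 512  h_7 = -520  h_8 = -5152  h_9 = -17488  h_{10} = -39040.

-39040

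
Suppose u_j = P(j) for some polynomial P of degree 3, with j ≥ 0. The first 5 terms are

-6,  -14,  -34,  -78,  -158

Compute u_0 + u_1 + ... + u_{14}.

1st diffs: -8, -20, -44, -80.
2nd diffs: -12, -24, -36.
3rd diffs: -12, -12 (constant).
Newton forward-difference form: u_j = -6 + (-8)·C(j,1) + (-12)·C(j,2) + (-12)·C(j,3).
Continuing: …, -286, -474, -734, -1078, …, u_{14} = -5578.
Summing j = 0..14 (15 terms) gives -22770.

-22770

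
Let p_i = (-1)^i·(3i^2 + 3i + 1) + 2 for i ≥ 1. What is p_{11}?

-395

(-1)^11 = -1; 3i^2 + 3i + 1 at i=11 is 397; so p_{11} = -395.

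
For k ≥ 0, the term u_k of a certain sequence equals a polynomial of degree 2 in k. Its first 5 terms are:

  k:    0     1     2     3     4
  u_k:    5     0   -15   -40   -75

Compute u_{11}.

1st diffs: -5, -15, -25, -35.
2nd diffs: -10, -10, -10 (constant).
Newton forward-difference form: u_k = 5 + (-5)·C(k,1) + (-10)·C(k,2).
At k = 11: k = 11, so u_{11} = 5 - 55 - 550 = -600.

-600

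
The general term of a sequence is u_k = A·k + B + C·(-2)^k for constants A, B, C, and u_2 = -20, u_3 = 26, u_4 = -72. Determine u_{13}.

32742

At k = 2, 3, 4: 2A + B + 4C = -20; 3A + B - 8C = 26; 4A + B + 16C = -72.
Subtracting the first from the second: A - 12C = 46.
Subtracting the second from the third: A + 24C = -98.
Solving: C = -4, A = -2, then B = 0.
So u_k = -2·k + 0 + (-4)·(-2)^k; at k=13 this is 32742.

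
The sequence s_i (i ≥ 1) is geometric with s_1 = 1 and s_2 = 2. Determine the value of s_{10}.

Common ratio r = 2.
s_i = 1·2^(i-1).
s_{10} = 1·2^9 = 512.

512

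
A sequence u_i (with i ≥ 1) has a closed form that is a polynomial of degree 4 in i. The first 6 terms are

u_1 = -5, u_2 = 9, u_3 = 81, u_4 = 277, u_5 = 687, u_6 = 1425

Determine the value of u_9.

7107

1st diffs: 14, 72, 196, 410, 738.
2nd diffs: 58, 124, 214, 328.
3rd diffs: 66, 90, 114.
4th diffs: 24, 24 (constant).
Newton forward-difference form: u_i = -5 + 14·C(i-1,1) + 58·C(i-1,2) + 66·C(i-1,3) + 24·C(i-1,4).
At i = 9: i-1 = 8, so u_9 = -5 + 112 + 1624 + 3696 + 1680 = 7107.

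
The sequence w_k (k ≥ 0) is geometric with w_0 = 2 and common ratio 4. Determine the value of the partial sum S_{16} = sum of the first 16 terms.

w_k = 2·4^(k-0).
S = 2·(4^16 - 1)/(4 - 1) = 2·(4294967296 - 1)/(3) = 2863311530.

2863311530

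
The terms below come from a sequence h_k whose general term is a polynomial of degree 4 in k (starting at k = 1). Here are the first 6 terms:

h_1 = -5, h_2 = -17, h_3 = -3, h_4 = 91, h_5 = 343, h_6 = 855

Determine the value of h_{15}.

45873

1st diffs: -12, 14, 94, 252, 512.
2nd diffs: 26, 80, 158, 260.
3rd diffs: 54, 78, 102.
4th diffs: 24, 24 (constant).
So h_k = k^4 - k^3 - 6k^2 - 2k + 3.
Evaluating at k = 15 gives h_{15} = 45873.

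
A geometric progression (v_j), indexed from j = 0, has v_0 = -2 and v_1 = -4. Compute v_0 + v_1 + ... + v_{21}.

-8388606

Common ratio r = 2.
v_j = (-2)·2^(j-0).
S = (-2)·(2^22 - 1)/(2 - 1) = (-2)·(4194304 - 1)/(1) = -8388606.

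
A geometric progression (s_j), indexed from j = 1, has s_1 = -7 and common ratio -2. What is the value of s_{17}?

s_j = (-7)·(-2)^(j-1).
s_{17} = (-7)·(-2)^16 = -458752.

-458752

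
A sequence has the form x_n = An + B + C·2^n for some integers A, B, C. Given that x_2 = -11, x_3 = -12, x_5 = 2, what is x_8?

211

The three given values yield: 2A + B + 4C = -11; 3A + B + 8C = -12; 5A + B + 32C = 2.
Subtracting the first from the second: A + 4C = -1.
Subtracting the second from the third: 2A + 24C = 14.
Solving: C = 1, A = -5, then B = -5.
Hence x_8 = -5·8 + (-5) + 1·256 = 211.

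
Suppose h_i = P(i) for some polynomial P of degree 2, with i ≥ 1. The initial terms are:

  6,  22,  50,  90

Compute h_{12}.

842

1st diffs: 16, 28, 40.
2nd diffs: 12, 12 (constant).
So h_i = 6i^2 - 2i + 2.
Evaluating at i = 12 gives h_{12} = 842.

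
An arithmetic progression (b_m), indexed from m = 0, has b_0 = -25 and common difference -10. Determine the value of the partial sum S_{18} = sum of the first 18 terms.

-1980

b_m = -25 + (m - 0)·(-10).
b_{17} = -195; S = 18·(-25 + (-195))/2 = -1980.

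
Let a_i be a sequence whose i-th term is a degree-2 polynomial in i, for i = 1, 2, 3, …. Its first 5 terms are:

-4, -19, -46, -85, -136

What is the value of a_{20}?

1st diffs: -15, -27, -39, -51.
2nd diffs: -12, -12, -12 (constant).
Newton forward-difference form: a_i = -4 + (-15)·C(i-1,1) + (-12)·C(i-1,2).
At i = 20: i-1 = 19, so a_{20} = -4 - 285 - 2052 = -2341.

-2341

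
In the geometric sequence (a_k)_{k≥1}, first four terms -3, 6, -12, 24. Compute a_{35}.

-51539607552

Common ratio r = -2.
a_k = (-3)·(-2)^(k-1).
a_{35} = (-3)·(-2)^34 = -51539607552.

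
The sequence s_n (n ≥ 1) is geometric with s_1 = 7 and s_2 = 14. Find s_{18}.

917504

Common ratio r = 2.
s_n = 7·2^(n-1).
s_{18} = 7·2^17 = 917504.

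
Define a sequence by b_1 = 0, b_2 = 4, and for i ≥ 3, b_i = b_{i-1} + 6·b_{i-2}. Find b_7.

Step forward from the initial values:
b_3 = 4;  b_4 = 28;  b_5 = 52;  b_6 = 220;  b_7 = 532.
(Characteristic roots are 3 and -2.)

532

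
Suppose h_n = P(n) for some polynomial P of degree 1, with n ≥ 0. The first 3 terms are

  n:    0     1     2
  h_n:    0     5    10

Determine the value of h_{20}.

100

1st diffs: 5, 5 (constant).
So h_n = 5n.
Evaluating at n = 20 gives h_{20} = 100.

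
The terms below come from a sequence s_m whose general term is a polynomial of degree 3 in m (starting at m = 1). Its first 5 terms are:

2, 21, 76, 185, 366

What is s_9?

2170

1st diffs: 19, 55, 109, 181.
2nd diffs: 36, 54, 72.
3rd diffs: 18, 18 (constant).
Newton forward-difference form: s_m = 2 + 19·C(m-1,1) + 36·C(m-1,2) + 18·C(m-1,3).
At m = 9: m-1 = 8, so s_9 = 2 + 152 + 1008 + 1008 = 2170.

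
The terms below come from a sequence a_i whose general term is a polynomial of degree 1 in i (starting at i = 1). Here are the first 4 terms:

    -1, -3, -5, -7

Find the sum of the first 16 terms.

1st diffs: -2, -2, -2 (constant).
So a_i = -2i + 1.
Continuing: …, -9, -11, -13, -15, …, a_{16} = -31.
Summing i = 1..16 (16 terms) gives -256.

-256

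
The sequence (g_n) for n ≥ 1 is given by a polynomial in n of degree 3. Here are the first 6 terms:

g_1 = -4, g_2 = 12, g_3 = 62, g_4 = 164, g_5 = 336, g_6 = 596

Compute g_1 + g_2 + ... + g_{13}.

23790

1st diffs: 16, 50, 102, 172, 260.
2nd diffs: 34, 52, 70, 88.
3rd diffs: 18, 18, 18 (constant).
Newton forward-difference form: g_n = -4 + 16·C(n-1,1) + 34·C(n-1,2) + 18·C(n-1,3).
Continuing: …, 962, 1452, 2084, 2876, …, g_{13} = 6392.
Summing n = 1..13 (13 terms) gives 23790.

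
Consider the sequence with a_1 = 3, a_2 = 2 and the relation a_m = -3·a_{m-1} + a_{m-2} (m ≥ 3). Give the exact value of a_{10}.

14159

Iterate the recurrence:
a_3 = -3; a_4 = 11; a_5 = -36; a_6 = 119; a_7 = -393; a_8 = 1298; a_9 = -4287; a_{10} = 14159.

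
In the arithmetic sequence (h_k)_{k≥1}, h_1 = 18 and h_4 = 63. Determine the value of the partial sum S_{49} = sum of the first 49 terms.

18522

Common difference d = (63 - 18) / (4 - 1) = 15.
h_k = 18 + (k - 1)·15.
h_{49} = 738; S = 49·(18 + 738)/2 = 18522.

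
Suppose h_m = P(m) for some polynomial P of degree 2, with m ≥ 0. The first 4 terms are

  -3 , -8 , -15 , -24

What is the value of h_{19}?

1st diffs: -5, -7, -9.
2nd diffs: -2, -2 (constant).
Newton forward-difference form: h_m = -3 + (-5)·C(m,1) + (-2)·C(m,2).
At m = 19: m = 19, so h_{19} = -3 - 95 - 342 = -440.

-440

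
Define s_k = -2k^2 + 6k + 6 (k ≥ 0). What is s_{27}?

-1290

s_{27} = -2·27^2 + 6·27 + 6 = -1290.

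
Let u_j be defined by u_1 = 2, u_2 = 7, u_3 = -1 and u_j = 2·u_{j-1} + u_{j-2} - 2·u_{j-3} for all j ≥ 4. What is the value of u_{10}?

-503

Applying the relation repeatedly:
u_4 = 1  u_5 = -13  u_6 = -23  u_7 = -61  u_8 = -119  u_9 = -253  u_{10} = -503.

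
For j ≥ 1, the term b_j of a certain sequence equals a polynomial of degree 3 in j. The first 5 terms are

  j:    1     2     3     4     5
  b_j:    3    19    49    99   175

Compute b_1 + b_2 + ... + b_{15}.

16285

1st diffs: 16, 30, 50, 76.
2nd diffs: 14, 20, 26.
3rd diffs: 6, 6 (constant).
Newton forward-difference form: b_j = 3 + 16·C(j-1,1) + 14·C(j-1,2) + 6·C(j-1,3).
Continuing: …, 283, 429, 619, 859, …, b_{15} = 3685.
Summing j = 1..15 (15 terms) gives 16285.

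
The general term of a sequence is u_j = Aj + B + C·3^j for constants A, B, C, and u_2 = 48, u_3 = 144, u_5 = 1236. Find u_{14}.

23914920

The three given values yield: 2A + B + 9C = 48; 3A + B + 27C = 144; 5A + B + 243C = 1236.
Subtracting the first from the second: A + 18C = 96.
Subtracting the second from the third: 2A + 216C = 1092.
Solving: C = 5, A = 6, then B = -9.
Hence u_{14} = 6·14 + (-9) + 5·4782969 = 23914920.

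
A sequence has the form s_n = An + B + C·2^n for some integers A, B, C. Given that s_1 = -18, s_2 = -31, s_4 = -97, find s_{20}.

-5242945

Write the equations: A + B + 2C = -18; 2A + B + 4C = -31; 4A + B + 16C = -97.
Subtracting the first from the second: A + 2C = -13.
Subtracting the second from the third: 2A + 12C = -66.
Solving: C = -5, A = -3, then B = -5.
So s_n = -3·n + (-5) + (-5)·2^n; at n=20 this is -5242945.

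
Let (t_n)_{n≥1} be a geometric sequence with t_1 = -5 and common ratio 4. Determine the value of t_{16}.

t_n = (-5)·4^(n-1).
t_{16} = (-5)·4^15 = -5368709120.

-5368709120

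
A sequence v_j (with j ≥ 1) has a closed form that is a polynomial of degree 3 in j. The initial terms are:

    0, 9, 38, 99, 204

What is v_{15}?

6314

1st diffs: 9, 29, 61, 105.
2nd diffs: 20, 32, 44.
3rd diffs: 12, 12 (constant).
Newton forward-difference form: v_j = 9·C(j-1,1) + 20·C(j-1,2) + 12·C(j-1,3).
At j = 15: j-1 = 14, so v_{15} = 126 + 1820 + 4368 = 6314.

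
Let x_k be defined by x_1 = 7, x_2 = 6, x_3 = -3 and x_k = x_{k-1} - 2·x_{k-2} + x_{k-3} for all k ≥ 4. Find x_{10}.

45

Step forward from the initial values:
x_4 = -8  x_5 = 4  x_6 = 17  x_7 = 1  x_8 = -29  x_9 = -14  x_{10} = 45.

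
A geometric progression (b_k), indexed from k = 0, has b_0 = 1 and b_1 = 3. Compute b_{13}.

1594323

Common ratio r = 3.
b_k = 1·3^(k-0).
b_{13} = 1·3^13 = 1594323.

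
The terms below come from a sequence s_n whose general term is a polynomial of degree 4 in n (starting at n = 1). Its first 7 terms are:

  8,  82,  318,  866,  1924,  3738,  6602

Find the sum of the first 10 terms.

66446

1st diffs: 74, 236, 548, 1058, 1814, 2864.
2nd diffs: 162, 312, 510, 756, 1050.
3rd diffs: 150, 198, 246, 294.
4th diffs: 48, 48, 48 (constant).
So s_n = 2n^4 + 5n^3 + n^2 + 6n - 6.
Continuing: 10858, 16896, 25154.
Summing n = 1..10 (10 terms) gives 66446.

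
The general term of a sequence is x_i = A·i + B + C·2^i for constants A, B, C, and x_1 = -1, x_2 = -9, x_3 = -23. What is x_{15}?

-98327

Write the equations: A + B + 2C = -1; 2A + B + 4C = -9; 3A + B + 8C = -23.
Subtracting the first from the second: A + 2C = -8.
Subtracting the second from the third: A + 4C = -14.
Solving: C = -3, A = -2, then B = 7.
So x_i = -2·i + 7 + (-3)·2^i; at i=15 this is -98327.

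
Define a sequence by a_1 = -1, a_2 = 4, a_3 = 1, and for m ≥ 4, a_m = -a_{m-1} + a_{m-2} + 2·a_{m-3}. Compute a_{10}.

Applying the relation repeatedly:
a_4 = 1  a_5 = 8  a_6 = -5  a_7 = 15  a_8 = -4  a_9 = 9  a_{10} = 17.

17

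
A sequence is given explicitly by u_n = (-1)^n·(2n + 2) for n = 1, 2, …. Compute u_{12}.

26

(-1)^12 = 1; 2n + 2 at n=12 is 26; so u_{12} = 26.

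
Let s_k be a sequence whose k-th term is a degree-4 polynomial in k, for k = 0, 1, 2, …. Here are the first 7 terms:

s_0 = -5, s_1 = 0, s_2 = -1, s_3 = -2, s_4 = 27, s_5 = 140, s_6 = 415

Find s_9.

3352

1st diffs: 5, -1, -1, 29, 113, 275.
2nd diffs: -6, 0, 30, 84, 162.
3rd diffs: 6, 30, 54, 78.
4th diffs: 24, 24, 24 (constant).
So s_k = k^4 - 5k^3 + 5k^2 + 4k - 5.
Evaluating at k = 9 gives s_9 = 3352.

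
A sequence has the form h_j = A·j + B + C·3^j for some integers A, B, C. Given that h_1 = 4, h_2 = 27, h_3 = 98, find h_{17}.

516560628

At j = 1, 2, 3: A + B + 3C = 4; 2A + B + 9C = 27; 3A + B + 27C = 98.
Subtracting the first from the second: A + 6C = 23.
Subtracting the second from the third: A + 18C = 71.
Solving: C = 4, A = -1, then B = -7.
Hence h_{17} = -1·17 + (-7) + 4·129140163 = 516560628.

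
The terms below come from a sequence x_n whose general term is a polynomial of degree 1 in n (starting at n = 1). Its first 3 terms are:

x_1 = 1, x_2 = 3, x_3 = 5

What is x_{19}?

37

1st diffs: 2, 2 (constant).
So x_n = 2n - 1.
Evaluating at n = 19 gives x_{19} = 37.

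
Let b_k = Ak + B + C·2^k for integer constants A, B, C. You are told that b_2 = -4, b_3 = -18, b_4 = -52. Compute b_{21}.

-10485630

At k = 2, 3, 4: 2A + B + 4C = -4; 3A + B + 8C = -18; 4A + B + 16C = -52.
Subtracting the first from the second: A + 4C = -14.
Subtracting the second from the third: A + 8C = -34.
Solving: C = -5, A = 6, then B = 4.
Hence b_{21} = 6·21 + 4 + (-5)·2097152 = -10485630.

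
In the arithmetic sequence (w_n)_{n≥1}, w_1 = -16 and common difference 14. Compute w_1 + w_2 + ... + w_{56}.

w_n = -16 + (n - 1)·14.
w_{56} = 754; S = 56·(-16 + 754)/2 = 20664.

20664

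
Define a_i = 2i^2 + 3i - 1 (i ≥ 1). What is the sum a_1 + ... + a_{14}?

Over i = 1..14: Σi = 105, Σi² = 1015.
Total = (2)·1015 + (3)·105 + (-1)·14 = 2331.

2331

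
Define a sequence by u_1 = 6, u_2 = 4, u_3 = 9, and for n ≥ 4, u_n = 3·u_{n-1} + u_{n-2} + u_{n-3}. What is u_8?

4787

Applying the relation repeatedly:
u_4 = 37;  u_5 = 124;  u_6 = 418;  u_7 = 1415;  u_8 = 4787.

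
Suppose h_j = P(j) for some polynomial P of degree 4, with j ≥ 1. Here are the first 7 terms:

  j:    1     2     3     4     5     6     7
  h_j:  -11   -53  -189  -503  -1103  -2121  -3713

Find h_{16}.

-81491

1st diffs: -42, -136, -314, -600, -1018, -1592.
2nd diffs: -94, -178, -286, -418, -574.
3rd diffs: -84, -108, -132, -156.
4th diffs: -24, -24, -24 (constant).
Newton forward-difference form: h_j = -11 + (-42)·C(j-1,1) + (-94)·C(j-1,2) + (-84)·C(j-1,3) + (-24)·C(j-1,4).
At j = 16: j-1 = 15, so h_{16} = -11 - 630 - 9870 - 38220 - 32760 = -81491.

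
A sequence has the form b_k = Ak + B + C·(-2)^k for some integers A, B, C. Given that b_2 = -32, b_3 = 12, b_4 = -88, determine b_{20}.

The three given values yield: 2A + B + 4C = -32; 3A + B - 8C = 12; 4A + B + 16C = -88.
Subtracting the first from the second: A - 12C = 44.
Subtracting the second from the third: A + 24C = -100.
Solving: C = -4, A = -4, then B = -8.
Hence b_{20} = -4·20 + (-8) + (-4)·1048576 = -4194392.

-4194392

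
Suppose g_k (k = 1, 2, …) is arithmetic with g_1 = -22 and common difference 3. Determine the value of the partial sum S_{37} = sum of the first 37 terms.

1184

g_k = -22 + (k - 1)·3.
g_{37} = 86; S = 37·(-22 + 86)/2 = 1184.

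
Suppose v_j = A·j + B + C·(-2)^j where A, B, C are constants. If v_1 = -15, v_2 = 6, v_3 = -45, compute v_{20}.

4194240

Plug in j = 1, 2, 3: A + B - 2C = -15; 2A + B + 4C = 6; 3A + B - 8C = -45.
Subtracting the first from the second: A + 6C = 21.
Subtracting the second from the third: A - 12C = -51.
Solving: C = 4, A = -3, then B = -4.
So v_j = -3·j + (-4) + 4·(-2)^j; at j=20 this is 4194240.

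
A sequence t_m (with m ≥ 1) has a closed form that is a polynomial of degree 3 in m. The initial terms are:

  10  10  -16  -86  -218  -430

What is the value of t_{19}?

-18656

1st diffs: 0, -26, -70, -132, -212.
2nd diffs: -26, -44, -62, -80.
3rd diffs: -18, -18, -18 (constant).
Newton forward-difference form: t_m = 10 + (-26)·C(m-1,2) + (-18)·C(m-1,3).
At m = 19: m-1 = 18, so t_{19} = 10 - 3978 - 14688 = -18656.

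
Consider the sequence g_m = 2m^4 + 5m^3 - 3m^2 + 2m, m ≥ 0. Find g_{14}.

g_{14} = 2·14^4 + 5·14^3 - 3·14^2 + 2·14 = 89992.

89992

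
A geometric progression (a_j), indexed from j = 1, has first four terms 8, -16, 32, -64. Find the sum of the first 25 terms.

89478488

Common ratio r = -2.
a_j = 8·(-2)^(j-1).
S = 8·((-2)^25 - 1)/(-2 - 1) = 8·(-33554432 - 1)/(-3) = 89478488.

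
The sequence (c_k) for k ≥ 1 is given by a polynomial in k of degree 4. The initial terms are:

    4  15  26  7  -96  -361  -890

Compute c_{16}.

1st diffs: 11, 11, -19, -103, -265, -529.
2nd diffs: 0, -30, -84, -162, -264.
3rd diffs: -30, -54, -78, -102.
4th diffs: -24, -24, -24 (constant).
Newton forward-difference form: c_k = 4 + 11·C(k-1,1) + (-30)·C(k-1,3) + (-24)·C(k-1,4).
At k = 16: k-1 = 15, so c_{16} = 4 + 165 - 13650 - 32760 = -46241.

-46241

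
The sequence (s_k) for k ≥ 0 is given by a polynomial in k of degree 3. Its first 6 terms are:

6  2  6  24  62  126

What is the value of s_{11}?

1392

1st diffs: -4, 4, 18, 38, 64.
2nd diffs: 8, 14, 20, 26.
3rd diffs: 6, 6, 6 (constant).
So s_k = k^3 + k^2 - 6k + 6.
Evaluating at k = 11 gives s_{11} = 1392.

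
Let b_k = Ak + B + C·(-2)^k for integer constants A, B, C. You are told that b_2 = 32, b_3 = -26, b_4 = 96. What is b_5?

-142

At k = 2, 3, 4: 2A + B + 4C = 32; 3A + B - 8C = -26; 4A + B + 16C = 96.
Subtracting the first from the second: A - 12C = -58.
Subtracting the second from the third: A + 24C = 122.
Solving: C = 5, A = 2, then B = 8.
So b_k = 2·k + 8 + 5·(-2)^k; at k=5 this is -142.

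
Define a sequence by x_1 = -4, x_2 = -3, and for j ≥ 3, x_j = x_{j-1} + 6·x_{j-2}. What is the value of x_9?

Iterate the recurrence:
x_3 = -27, x_4 = -45, x_5 = -207, x_6 = -477, x_7 = -1719, x_8 = -4581, x_9 = -14895.
(Characteristic roots are 3 and -2.)

-14895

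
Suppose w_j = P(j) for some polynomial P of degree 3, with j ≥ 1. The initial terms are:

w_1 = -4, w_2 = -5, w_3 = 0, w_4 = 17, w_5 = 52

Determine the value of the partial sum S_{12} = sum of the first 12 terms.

4176

1st diffs: -1, 5, 17, 35.
2nd diffs: 6, 12, 18.
3rd diffs: 6, 6 (constant).
So w_j = j^3 - 3j^2 + j - 3.
Continuing: …, 111, 200, 325, 492, …, w_{12} = 1305.
Summing j = 1..12 (12 terms) gives 4176.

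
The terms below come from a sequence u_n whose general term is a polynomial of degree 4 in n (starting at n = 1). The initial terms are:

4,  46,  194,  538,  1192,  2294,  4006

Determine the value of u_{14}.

1st diffs: 42, 148, 344, 654, 1102, 1712.
2nd diffs: 106, 196, 310, 448, 610.
3rd diffs: 90, 114, 138, 162.
4th diffs: 24, 24, 24 (constant).
Newton forward-difference form: u_n = 4 + 42·C(n-1,1) + 106·C(n-1,2) + 90·C(n-1,3) + 24·C(n-1,4).
At n = 14: n-1 = 13, so u_{14} = 4 + 546 + 8268 + 25740 + 17160 = 51718.

51718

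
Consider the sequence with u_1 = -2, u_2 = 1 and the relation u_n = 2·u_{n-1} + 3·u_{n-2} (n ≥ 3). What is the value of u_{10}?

-4919

Step forward from the initial values:
u_3 = -4, u_4 = -5, u_5 = -22, u_6 = -59, u_7 = -184, u_8 = -545, u_9 = -1642, u_{10} = -4919.
(Characteristic roots are 3 and -1.)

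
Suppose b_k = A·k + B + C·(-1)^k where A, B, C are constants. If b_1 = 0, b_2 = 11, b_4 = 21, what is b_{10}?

51

Plug in k = 1, 2, 4: A + B - C = 0; 2A + B + C = 11; 4A + B + C = 21.
Subtracting the first from the second: A + 2C = 11.
Subtracting the second from the third: 2A = 10.
Solving: C = 3, A = 5, then B = -2.
Therefore b_{10} = 50 + (-2) + 3·1 = 51.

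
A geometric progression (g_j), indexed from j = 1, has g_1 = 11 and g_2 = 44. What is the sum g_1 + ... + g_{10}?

Common ratio r = 4.
g_j = 11·4^(j-1).
S = 11·(4^10 - 1)/(4 - 1) = 11·(1048576 - 1)/(3) = 3844775.

3844775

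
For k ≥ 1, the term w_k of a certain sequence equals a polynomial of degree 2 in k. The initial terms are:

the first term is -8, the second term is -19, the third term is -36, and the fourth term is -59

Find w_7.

-164

1st diffs: -11, -17, -23.
2nd diffs: -6, -6 (constant).
Newton forward-difference form: w_k = -8 + (-11)·C(k-1,1) + (-6)·C(k-1,2).
At k = 7: k-1 = 6, so w_7 = -8 - 66 - 90 = -164.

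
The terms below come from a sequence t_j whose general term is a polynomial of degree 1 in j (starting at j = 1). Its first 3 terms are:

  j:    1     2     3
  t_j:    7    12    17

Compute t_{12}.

62

1st diffs: 5, 5 (constant).
So t_j = 5j + 2.
Evaluating at j = 12 gives t_{12} = 62.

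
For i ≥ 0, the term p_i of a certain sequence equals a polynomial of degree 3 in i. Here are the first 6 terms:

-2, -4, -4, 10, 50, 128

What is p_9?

1060

1st diffs: -2, 0, 14, 40, 78.
2nd diffs: 2, 14, 26, 38.
3rd diffs: 12, 12, 12 (constant).
Newton forward-difference form: p_i = -2 + (-2)·C(i,1) + 2·C(i,2) + 12·C(i,3).
At i = 9: i = 9, so p_9 = -2 - 18 + 72 + 1008 = 1060.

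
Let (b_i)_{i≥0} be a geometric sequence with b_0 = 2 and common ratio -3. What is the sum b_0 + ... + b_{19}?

b_i = 2·(-3)^(i-0).
S = 2·((-3)^20 - 1)/(-3 - 1) = 2·(3486784401 - 1)/(-4) = -1743392200.

-1743392200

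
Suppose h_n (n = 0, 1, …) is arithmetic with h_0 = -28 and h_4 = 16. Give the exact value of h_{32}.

Common difference d = (16 - (-28)) / (4 - 0) = 11.
h_n = -28 + (n - 0)·11.
h_{32} = -28 + 32·11 = 324.

324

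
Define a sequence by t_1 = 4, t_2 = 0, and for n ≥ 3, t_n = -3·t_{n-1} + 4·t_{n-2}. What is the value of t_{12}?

Iterate the recurrence:
t_3 = 16  t_4 = -48  t_5 = 208  t_6 = -816  t_7 = 3280  t_8 = -13104  t_9 = 52432  t_{10} = -209712  t_{11} = 838864  t_{12} = -3355440.
(Characteristic roots are 1 and -4.)

-3355440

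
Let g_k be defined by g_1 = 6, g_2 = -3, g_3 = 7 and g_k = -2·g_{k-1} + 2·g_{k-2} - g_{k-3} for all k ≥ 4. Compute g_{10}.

Compute successive terms:
g_4 = -26;  g_5 = 69;  g_6 = -197;  g_7 = 558;  g_8 = -1579;  g_9 = 4471;  g_{10} = -12658.

-12658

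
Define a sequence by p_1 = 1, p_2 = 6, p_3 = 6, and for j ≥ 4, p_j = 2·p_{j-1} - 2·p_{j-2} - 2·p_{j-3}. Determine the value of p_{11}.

704

Compute successive terms:
p_4 = -2, p_5 = -28, p_6 = -64, p_7 = -68, p_8 = 48, p_9 = 360, p_{10} = 760, p_{11} = 704.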